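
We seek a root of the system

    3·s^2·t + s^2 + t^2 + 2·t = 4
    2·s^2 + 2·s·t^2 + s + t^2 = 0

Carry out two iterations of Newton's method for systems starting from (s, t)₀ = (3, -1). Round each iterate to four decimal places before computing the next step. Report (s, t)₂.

At (3, -1): F = (-23.0000, 28.0000).
Jacobian J = [[6·s·t + 2·s, 3·s^2 + 2·t + 2], [4·s + 2·t^2 + 1, 4·s·t + 2·t]].
At the point, J = [[-12.0000, 27.0000], [15.0000, -14.0000]] (det J = -237.0000).
Solving J·Δ = −F gives Δ = (-1.8312, 0.0380).
Then the next iterate is (s, t)₁ = (1.1688, -0.9620).
Round to (1.1688, -0.9620) and repeat: F = (-7.575008, 6.989749), J = [[-4.408714, 4.174280], [7.526088, -6.421542]].
Δ = (6.2687, 8.4355), so (s, t)₂ = (7.4375, 7.4735).

(7.4375, 7.4735)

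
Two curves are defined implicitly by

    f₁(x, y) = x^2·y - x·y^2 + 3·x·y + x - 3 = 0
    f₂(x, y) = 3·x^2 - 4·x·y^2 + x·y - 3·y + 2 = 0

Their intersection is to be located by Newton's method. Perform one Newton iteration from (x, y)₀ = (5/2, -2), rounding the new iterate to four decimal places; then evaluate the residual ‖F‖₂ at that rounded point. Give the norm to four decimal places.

10.8855

At (5/2, -2): F = (-38.0000, -18.2500).
Jacobian J = [[2·x·y - y^2 + 3·y + 1, x^2 - 2·x·y + 3·x], [6·x - 4·y^2 + y, -8·x·y + x - 3]].
At the point, J = [[-19.0000, 23.7500], [-3.0000, 39.5000]] (det J = -679.2500).
Solving J·Δ = −F gives Δ = (-1.5717, 0.3427).
Then the next iterate is (x, y)₁ = (0.9283, -1.6573).
Re-evaluating at (0.9283, -1.6573): F = (-10.664987, -2.180185), so ‖F‖₂ = 10.8855.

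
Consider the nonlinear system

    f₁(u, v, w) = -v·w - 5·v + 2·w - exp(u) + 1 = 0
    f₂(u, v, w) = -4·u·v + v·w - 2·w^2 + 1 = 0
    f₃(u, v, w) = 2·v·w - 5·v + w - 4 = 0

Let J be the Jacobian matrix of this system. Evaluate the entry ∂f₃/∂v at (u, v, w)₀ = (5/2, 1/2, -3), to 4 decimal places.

∂f₃/∂v = 2·w - 5.
At (5/2, 1/2, -3) this is -11.0000.

-11.0000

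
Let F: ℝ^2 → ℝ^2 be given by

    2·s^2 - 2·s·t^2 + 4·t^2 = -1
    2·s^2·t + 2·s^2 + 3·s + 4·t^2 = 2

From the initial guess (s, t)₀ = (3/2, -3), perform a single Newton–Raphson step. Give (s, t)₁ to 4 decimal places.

(2.0875, -1.7583)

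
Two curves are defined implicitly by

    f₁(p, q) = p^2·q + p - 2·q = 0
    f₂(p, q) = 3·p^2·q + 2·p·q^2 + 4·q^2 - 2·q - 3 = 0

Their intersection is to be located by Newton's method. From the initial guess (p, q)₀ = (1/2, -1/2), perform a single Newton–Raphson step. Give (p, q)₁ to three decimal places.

(-1.667, -0.333)

At (1/2, -1/2): F = (1.375, -1.125).
Jacobian J = [[2·p·q + 1, p^2 - 2], [6·p·q + 2·q^2, 3·p^2 + 4·p·q + 8·q - 2]].
At the point, J = [[0.500, -1.750], [-1.000, -6.250]] (det J = -4.875).
Solving J·Δ = −F gives Δ = (-2.167, 0.167).
Then the next iterate is (p, q)₁ = (-1.667, -0.333).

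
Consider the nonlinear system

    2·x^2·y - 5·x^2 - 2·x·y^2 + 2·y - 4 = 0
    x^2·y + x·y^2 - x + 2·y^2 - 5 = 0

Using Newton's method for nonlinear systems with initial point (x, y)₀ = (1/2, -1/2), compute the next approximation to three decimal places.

(-1.220, -1.766)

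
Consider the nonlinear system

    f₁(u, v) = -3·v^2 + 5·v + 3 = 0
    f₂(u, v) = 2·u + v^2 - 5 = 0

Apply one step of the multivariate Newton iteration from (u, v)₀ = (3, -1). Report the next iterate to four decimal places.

(2.4545, -0.5455)

At (3, -1): F = (-5.0000, 2.0000).
Jacobian J = [[0, -6·v + 5], [2, 2·v]].
At the point, J = [[0.0000, 11.0000], [2.0000, -2.0000]] (det J = -22.0000).
Solving J·Δ = −F gives Δ = (-0.5455, 0.4545).
Then the next iterate is (u, v)₁ = (2.4545, -0.5455).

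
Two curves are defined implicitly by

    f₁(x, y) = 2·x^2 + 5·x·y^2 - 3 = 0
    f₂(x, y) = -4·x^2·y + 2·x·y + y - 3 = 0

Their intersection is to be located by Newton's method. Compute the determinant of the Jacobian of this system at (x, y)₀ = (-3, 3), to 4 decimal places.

5667.0000

J = [[4·x + 5·y^2, 10·x·y], [-8·x·y + 2·y, -4·x^2 + 2·x + 1]].
At the point, J = [[33.0000, -90.0000], [78.0000, -41.0000]].
det J = 5667.0000.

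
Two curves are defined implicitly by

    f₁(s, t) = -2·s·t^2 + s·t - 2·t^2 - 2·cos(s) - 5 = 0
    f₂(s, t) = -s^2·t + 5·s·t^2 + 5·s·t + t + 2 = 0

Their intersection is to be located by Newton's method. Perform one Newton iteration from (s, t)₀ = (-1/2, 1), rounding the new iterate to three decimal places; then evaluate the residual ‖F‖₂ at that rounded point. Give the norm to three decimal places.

At (-1/2, 1): F = (-8.25517, -2.250).
Jacobian J = [[-2·t^2 + t + 2·sin(s), -4·s·t + s - 4·t], [-2·s·t + 5·t^2 + 5·t, -s^2 + 10·s·t + 5·s + 1]].
At the point, J = [[-1.95885, -2.500], [11.000, -6.750]] (det J = 40.72224).
Solving J·Δ = −F gives Δ = (-1.230, -2.338).
Then the next iterate is (s, t)₁ = (-1.730, -1.338).
Re-evaluating at (-1.730, -1.338): F = (0.24556, 0.75459), so ‖F‖₂ = 0.794.

0.794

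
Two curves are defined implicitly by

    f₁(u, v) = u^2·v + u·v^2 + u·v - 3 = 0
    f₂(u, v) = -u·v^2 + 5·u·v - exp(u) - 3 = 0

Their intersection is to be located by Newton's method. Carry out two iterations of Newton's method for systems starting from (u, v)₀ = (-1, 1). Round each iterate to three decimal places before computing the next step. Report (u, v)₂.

At (-1, 1): F = (-4.000, -7.36788).
Jacobian J = [[2·u·v + v^2 + v, u^2 + 2·u·v + u], [-v^2 + 5·v - exp(u), -2·u·v + 5·u]].
At the point, J = [[0.000, -2.000], [3.63212, -3.000]] (det J = 7.26424).
Solving J·Δ = −F gives Δ = (0.377, -2.000).
Then the next iterate is (u, v)₁ = (-0.623, -1.000).
Round to (-0.623, -1.000) and repeat: F = (-3.38813, 0.20167), J = [[1.246, 1.01113], [-6.53633, -4.361]].
Δ = (-12.399, 18.629), so (u, v)₂ = (-13.022, 17.629).

(-13.022, 17.629)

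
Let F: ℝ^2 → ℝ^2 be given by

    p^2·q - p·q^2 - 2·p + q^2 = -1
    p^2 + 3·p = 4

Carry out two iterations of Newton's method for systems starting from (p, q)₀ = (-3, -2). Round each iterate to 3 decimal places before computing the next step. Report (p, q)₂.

(-4.020, -2.478)

At (-3, -2): F = (5.000, -4.000).
Jacobian J = [[2·p·q - q^2 - 2, p^2 - 2·p·q + 2·q], [2·p + 3, 0]].
At the point, J = [[6.000, -7.000], [-3.000, 0.000]] (det J = -21.000).
Solving J·Δ = −F gives Δ = (-1.333, -0.429).
Then the next iterate is (p, q)₁ = (-4.333, -2.429).
Round to (-4.333, -2.429) and repeat: F = (-4.47329, 1.77589), J = [[13.14967, -7.13282], [-5.666, 0.000]].
Δ = (0.313, -0.049), so (p, q)₂ = (-4.020, -2.478).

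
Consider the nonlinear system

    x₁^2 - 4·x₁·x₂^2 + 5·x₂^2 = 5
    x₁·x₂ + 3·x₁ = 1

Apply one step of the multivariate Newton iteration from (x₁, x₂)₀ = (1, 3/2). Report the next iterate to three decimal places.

(0.402, 0.689)

At (1, 3/2): F = (-1.750, 3.500).
Jacobian J = [[2·x₁ - 4·x₂^2, -8·x₁·x₂ + 10·x₂], [x₂ + 3, x₁]].
At the point, J = [[-7.000, 3.000], [4.500, 1.000]] (det J = -20.500).
Solving J·Δ = −F gives Δ = (-0.598, -0.811).
Then the next iterate is (x₁, x₂)₁ = (0.402, 0.689).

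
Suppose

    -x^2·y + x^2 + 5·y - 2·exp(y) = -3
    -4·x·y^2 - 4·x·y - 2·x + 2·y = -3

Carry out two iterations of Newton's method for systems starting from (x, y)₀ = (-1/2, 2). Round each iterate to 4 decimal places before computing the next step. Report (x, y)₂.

(0.2945, 1.7830)

At (-1/2, 2): F = (-2.028112, 20.0000).
Jacobian J = [[-2·x·y + 2·x, -x^2 - 2·exp(y) + 5], [-4·y^2 - 4·y - 2, -8·x·y - 4·x + 2]].
At the point, J = [[1.0000, -10.028112], [-26.0000, 12.0000]] (det J = -248.730917).
Solving J·Δ = −F gives Δ = (0.7085, -0.1316).
Then the next iterate is (x, y)₁ = (0.2085, 1.8684).
Round to (0.2085, 1.8684) and repeat: F = (-0.651598, 1.850128), J = [[-0.362123, -7.999319], [-23.437274, -1.950491]].
Δ = (0.0860, -0.0854), so (x, y)₂ = (0.2945, 1.7830).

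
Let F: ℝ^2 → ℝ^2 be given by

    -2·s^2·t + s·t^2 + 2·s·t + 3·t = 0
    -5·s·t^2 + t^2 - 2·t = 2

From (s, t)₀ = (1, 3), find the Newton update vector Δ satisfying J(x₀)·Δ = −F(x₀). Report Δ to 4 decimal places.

(0.2202, -2.0734)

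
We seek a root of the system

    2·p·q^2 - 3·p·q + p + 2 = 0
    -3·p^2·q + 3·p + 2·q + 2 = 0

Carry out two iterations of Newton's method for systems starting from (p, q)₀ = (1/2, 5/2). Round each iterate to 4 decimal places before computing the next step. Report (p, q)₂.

(0.0781, 0.2888)

At (1/2, 5/2): F = (5.0000, 6.6250).
Jacobian J = [[2·q^2 - 3·q + 1, 4·p·q - 3·p], [-6·p·q + 3, -3·p^2 + 2]].
At the point, J = [[6.0000, 3.5000], [-4.5000, 1.2500]] (det J = 23.2500).
Solving J·Δ = −F gives Δ = (0.7285, -2.6774).
Then the next iterate is (p, q)₁ = (1.2285, -0.1774).
Round to (1.2285, -0.1774) and repeat: F = (3.959631, 6.133903), J = [[1.595142, -4.557244], [4.307615, -2.527637]].
Δ = (-1.1504, 0.4662), so (p, q)₂ = (0.0781, 0.2888).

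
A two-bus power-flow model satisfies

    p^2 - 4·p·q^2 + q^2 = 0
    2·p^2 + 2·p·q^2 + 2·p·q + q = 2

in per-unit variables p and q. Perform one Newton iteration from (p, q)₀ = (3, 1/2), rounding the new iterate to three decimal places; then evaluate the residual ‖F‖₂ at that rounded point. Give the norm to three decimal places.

At (3, 1/2): F = (6.250, 21.000).
Jacobian J = [[2·p - 4·q^2, -8·p·q + 2·q], [4·p + 2·q^2 + 2·q, 4·p·q + 2·p + 1]].
At the point, J = [[5.000, -11.000], [13.500, 13.000]] (det J = 213.500).
Solving J·Δ = −F gives Δ = (-1.463, -0.097).
Then the next iterate is (p, q)₁ = (1.537, 0.403).
Re-evaluating at (1.537, 0.403): F = (1.52629, 4.86581), so ‖F‖₂ = 5.100.

5.100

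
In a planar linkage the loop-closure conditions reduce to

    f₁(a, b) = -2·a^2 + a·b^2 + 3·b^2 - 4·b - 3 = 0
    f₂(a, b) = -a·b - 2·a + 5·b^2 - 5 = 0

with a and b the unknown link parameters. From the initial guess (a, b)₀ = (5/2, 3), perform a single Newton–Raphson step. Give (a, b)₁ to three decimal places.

(4.138, 2.298)

At (5/2, 3): F = (22.000, 27.500).
Jacobian J = [[-4·a + b^2, 2·a·b + 6·b - 4], [-b - 2, -a + 10·b]].
At the point, J = [[-1.000, 29.000], [-5.000, 27.500]] (det J = 117.500).
Solving J·Δ = −F gives Δ = (1.638, -0.702).
Then the next iterate is (a, b)₁ = (4.138, 2.298).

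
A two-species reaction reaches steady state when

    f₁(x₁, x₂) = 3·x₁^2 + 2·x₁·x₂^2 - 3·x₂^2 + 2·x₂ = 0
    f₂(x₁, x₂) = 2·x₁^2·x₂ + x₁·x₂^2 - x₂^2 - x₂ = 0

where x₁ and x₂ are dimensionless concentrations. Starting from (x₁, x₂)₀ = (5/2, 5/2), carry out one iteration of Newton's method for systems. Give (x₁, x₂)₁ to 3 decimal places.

At (5/2, 5/2): F = (36.250, 38.125).
Jacobian J = [[6·x₁ + 2·x₂^2, 4·x₁·x₂ - 6·x₂ + 2], [4·x₁·x₂ + x₂^2, 2·x₁^2 + 2·x₁·x₂ - 2·x₂ - 1]].
At the point, J = [[27.500, 12.000], [31.250, 19.000]] (det J = 147.500).
Solving J·Δ = −F gives Δ = (-1.568, 0.572).
Then the next iterate is (x₁, x₂)₁ = (0.932, 3.072).

(0.932, 3.072)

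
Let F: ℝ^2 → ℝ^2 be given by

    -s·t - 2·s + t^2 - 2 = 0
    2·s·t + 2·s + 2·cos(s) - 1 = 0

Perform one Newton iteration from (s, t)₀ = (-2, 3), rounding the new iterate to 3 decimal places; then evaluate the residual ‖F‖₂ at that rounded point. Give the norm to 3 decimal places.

At (-2, 3): F = (17.000, -17.83229).
Jacobian J = [[-t - 2, -s + 2·t], [2·t - 2·sin(s) + 2, 2·s]].
At the point, J = [[-5.000, 8.000], [9.81859, -4.000]] (det J = -58.54876).
Solving J·Δ = −F gives Δ = (1.275, -1.328).
Then the next iterate is (s, t)₁ = (-0.725, 1.672).
Re-evaluating at (-0.725, 1.672): F = (3.45778, -3.37740), so ‖F‖₂ = 4.834.

4.834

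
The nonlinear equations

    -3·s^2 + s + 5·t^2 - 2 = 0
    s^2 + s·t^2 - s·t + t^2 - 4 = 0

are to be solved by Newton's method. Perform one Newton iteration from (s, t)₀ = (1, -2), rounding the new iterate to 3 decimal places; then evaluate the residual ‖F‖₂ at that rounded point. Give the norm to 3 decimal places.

At (1, -2): F = (16.000, 7.000).
Jacobian J = [[-6·s + 1, 10·t], [2·s + t^2 - t, 2·s·t - s + 2·t]].
At the point, J = [[-5.000, -20.000], [8.000, -9.000]] (det J = 205.000).
Solving J·Δ = −F gives Δ = (0.020, 0.795).
Then the next iterate is (s, t)₁ = (1.020, -1.205).
Re-evaluating at (1.020, -1.205): F = (3.15892, 1.20259), so ‖F‖₂ = 3.380.

3.380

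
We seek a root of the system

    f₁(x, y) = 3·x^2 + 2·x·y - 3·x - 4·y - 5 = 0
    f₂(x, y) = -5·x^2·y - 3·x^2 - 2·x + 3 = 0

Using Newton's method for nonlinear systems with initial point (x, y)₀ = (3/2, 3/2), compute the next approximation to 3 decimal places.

At (3/2, 3/2): F = (-4.250, -23.625).
Jacobian J = [[6·x + 2·y - 3, 2·x - 4], [-10·x·y - 6·x - 2, -5·x^2]].
At the point, J = [[9.000, -1.000], [-33.500, -11.250]] (det J = -134.750).
Solving J·Δ = −F gives Δ = (0.179, -2.635).
Then the next iterate is (x, y)₁ = (1.679, -1.135).

(1.679, -1.135)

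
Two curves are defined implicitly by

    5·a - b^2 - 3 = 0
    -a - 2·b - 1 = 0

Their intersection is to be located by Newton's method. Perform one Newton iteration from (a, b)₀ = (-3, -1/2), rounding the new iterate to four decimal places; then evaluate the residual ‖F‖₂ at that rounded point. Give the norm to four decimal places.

At (-3, -1/2): F = (-18.2500, 3.0000).
Jacobian J = [[5, -2·b], [-1, -2]].
At the point, J = [[5.0000, 1.0000], [-1.0000, -2.0000]] (det J = -9.0000).
Solving J·Δ = −F gives Δ = (3.7222, -0.3611).
Then the next iterate is (a, b)₁ = (0.7222, -0.8611).
Re-evaluating at (0.7222, -0.8611): F = (-0.130493, 0.0000), so ‖F‖₂ = 0.1305.

0.1305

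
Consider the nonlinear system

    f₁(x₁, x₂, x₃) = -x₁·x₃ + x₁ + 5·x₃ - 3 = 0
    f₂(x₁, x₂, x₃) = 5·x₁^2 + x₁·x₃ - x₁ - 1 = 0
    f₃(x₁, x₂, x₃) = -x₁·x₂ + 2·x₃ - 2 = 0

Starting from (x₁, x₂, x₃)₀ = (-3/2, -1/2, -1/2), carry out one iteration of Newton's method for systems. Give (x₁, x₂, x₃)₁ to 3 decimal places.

At (-3/2, -1/2, -1/2): F = (-7.750, 12.500, -3.750).
Jacobian J = [[-x₃ + 1, 0, -x₁ + 5], [10·x₁ + x₃ - 1, 0, x₁], [-x₂, -x₁, 2]].
At the point, J = [[1.500, 0.000, 6.500], [-16.500, 0.000, -1.500], [0.500, 1.500, 2.000]] (det J = -157.500).
Solving J·Δ = −F gives Δ = (0.663, 0.893, 1.039).
Then the next iterate is (x₁, x₂, x₃)₁ = (-0.837, 0.393, 0.539).

(-0.837, 0.393, 0.539)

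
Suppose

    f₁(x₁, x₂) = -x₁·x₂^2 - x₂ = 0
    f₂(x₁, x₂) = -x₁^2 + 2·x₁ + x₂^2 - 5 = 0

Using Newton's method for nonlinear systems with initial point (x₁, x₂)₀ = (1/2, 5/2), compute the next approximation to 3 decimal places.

(-0.261, 2.252)

At (1/2, 5/2): F = (-5.625, 2.000).
Jacobian J = [[-x₂^2, -2·x₁·x₂ - 1], [-2·x₁ + 2, 2·x₂]].
At the point, J = [[-6.250, -3.500], [1.000, 5.000]] (det J = -27.750).
Solving J·Δ = −F gives Δ = (-0.761, -0.248).
Then the next iterate is (x₁, x₂)₁ = (-0.261, 2.252).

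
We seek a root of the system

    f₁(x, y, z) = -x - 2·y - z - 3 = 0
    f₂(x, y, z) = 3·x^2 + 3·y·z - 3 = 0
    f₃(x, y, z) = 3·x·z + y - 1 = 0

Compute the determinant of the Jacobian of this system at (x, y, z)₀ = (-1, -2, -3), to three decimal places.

-18.000

J = [[-1, -2, -1], [6·x, 3·z, 3·y], [3·z, 1, 3·x]].
At the point, J = [[-1.000, -2.000, -1.000], [-6.000, -9.000, -6.000], [-9.000, 1.000, -3.000]].
det J = -18.000.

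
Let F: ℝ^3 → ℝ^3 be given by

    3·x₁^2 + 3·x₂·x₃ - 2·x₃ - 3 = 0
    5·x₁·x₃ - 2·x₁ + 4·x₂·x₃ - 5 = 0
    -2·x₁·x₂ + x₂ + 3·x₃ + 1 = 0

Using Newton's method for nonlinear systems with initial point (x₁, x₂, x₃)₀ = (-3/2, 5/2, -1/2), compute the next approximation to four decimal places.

(-4.3913, 0.5870, -5.9348)

At (-3/2, 5/2, -1/2): F = (1.0000, -3.2500, 9.5000).
Jacobian J = [[6·x₁, 3·x₃, 3·x₂ - 2], [5·x₃ - 2, 4·x₃, 5·x₁ + 4·x₂], [-2·x₂, -2·x₁ + 1, 3]].
At the point, J = [[-9.0000, -1.5000, 5.5000], [-4.5000, -2.0000, 2.5000], [-5.0000, 4.0000, 3.0000]] (det J = -11.5000).
Solving J·Δ = −F gives Δ = (-2.8913, -1.9130, -5.4348).
Then the next iterate is (x₁, x₂, x₃)₁ = (-4.3913, 0.5870, -5.9348).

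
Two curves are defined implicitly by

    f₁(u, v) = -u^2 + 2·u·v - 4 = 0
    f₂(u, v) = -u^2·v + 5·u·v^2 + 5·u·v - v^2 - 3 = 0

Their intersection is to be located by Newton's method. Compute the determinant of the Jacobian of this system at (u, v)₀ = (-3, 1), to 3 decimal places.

J = [[-2·u + 2·v, 2·u], [-2·u·v + 5·v^2 + 5·v, -u^2 + 10·u·v + 5·u - 2·v]].
At the point, J = [[8.000, -6.000], [16.000, -56.000]].
det J = -352.000.

-352.000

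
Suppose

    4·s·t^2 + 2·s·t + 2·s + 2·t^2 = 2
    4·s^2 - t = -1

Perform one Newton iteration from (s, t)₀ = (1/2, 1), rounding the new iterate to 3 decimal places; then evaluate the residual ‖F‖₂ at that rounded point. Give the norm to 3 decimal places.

0.723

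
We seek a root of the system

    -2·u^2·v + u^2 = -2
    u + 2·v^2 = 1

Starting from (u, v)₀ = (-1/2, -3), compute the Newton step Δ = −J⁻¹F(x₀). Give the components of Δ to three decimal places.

(0.435, 1.411)

At (-1/2, -3): F = (3.750, 16.500).
Jacobian J = [[-4·u·v + 2·u, -2·u^2], [1, 4·v]].
At the point, J = [[-7.000, -0.500], [1.000, -12.000]] (det J = 84.500).
Solving J·Δ = −F gives Δ = (0.435, 1.411).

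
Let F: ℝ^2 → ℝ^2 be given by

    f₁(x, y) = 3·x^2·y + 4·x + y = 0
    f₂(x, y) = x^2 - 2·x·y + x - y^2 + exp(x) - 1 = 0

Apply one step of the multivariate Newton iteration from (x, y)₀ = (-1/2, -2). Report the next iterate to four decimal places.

At (-1/2, -2): F = (-5.5000, -6.643469).
Jacobian J = [[6·x·y + 4, 3·x^2 + 1], [2·x - 2·y + exp(x) + 1, -2·x - 2·y]].
At the point, J = [[10.0000, 1.7500], [4.606531, 5.0000]] (det J = 41.938571).
Solving J·Δ = −F gives Δ = (0.3785, 0.9800).
Then the next iterate is (x, y)₁ = (-0.1215, -1.0200).

(-0.1215, -1.0200)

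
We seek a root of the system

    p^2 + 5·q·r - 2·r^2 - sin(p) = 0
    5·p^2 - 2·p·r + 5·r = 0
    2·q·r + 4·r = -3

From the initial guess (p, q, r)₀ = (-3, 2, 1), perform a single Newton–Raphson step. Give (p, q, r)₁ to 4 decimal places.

(-1.6682, 1.3661, -0.2165)

At (-3, 2, 1): F = (17.141120, 56.0000, 11.0000).
Jacobian J = [[2·p - cos(p), 5·r, 5·q - 4·r], [10·p - 2·r, 0, -2·p + 5], [0, 2·r, 2·q + 4]].
At the point, J = [[-5.010008, 5.0000, 6.0000], [-32.0000, 0.0000, 11.0000], [0.0000, 2.0000, 8.0000]] (det J = 1006.220165).
Solving J·Δ = −F gives Δ = (1.3318, -0.6339, -1.2165).
Then the next iterate is (p, q, r)₁ = (-1.6682, 1.3661, -0.2165).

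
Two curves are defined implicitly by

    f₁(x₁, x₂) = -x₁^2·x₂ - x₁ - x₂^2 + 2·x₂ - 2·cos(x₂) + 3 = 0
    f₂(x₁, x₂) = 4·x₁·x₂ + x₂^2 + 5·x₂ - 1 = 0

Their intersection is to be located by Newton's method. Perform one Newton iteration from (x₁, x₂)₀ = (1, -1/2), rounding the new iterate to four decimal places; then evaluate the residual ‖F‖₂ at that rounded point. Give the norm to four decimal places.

At (1, -1/2): F = (-0.505165, -5.2500).
Jacobian J = [[-2·x₁·x₂ - 1, -x₁^2 - 2·x₂ + 2·sin(x₂) + 2], [4·x₂, 4·x₁ + 2·x₂ + 5]].
At the point, J = [[0.0000, 1.041149], [-2.0000, 8.0000]] (det J = 2.082298).
Solving J·Δ = −F gives Δ = (-0.6842, 0.4852).
Then the next iterate is (x₁, x₂)₁ = (0.3158, -0.0148).
Re-evaluating at (0.3158, -0.0148): F = (0.656076, -1.092476), so ‖F‖₂ = 1.2743.

1.2743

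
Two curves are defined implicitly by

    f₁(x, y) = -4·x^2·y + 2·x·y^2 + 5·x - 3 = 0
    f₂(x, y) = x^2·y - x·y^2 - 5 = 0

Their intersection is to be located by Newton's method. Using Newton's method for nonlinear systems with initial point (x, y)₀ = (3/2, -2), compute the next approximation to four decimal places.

(1.9291, 0.3990)

At (3/2, -2): F = (34.5000, -15.5000).
Jacobian J = [[-8·x·y + 2·y^2 + 5, -4·x^2 + 4·x·y], [2·x·y - y^2, x^2 - 2·x·y]].
At the point, J = [[37.0000, -21.0000], [-10.0000, 8.2500]] (det J = 95.2500).
Solving J·Δ = −F gives Δ = (0.4291, 2.3990).
Then the next iterate is (x, y)₁ = (1.9291, 0.3990).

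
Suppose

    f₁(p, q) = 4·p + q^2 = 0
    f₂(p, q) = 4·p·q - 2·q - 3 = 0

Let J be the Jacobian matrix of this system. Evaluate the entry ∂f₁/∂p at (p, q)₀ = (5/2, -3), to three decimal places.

∂f₁/∂p = 4.
At (5/2, -3) this is 4.000.

4.000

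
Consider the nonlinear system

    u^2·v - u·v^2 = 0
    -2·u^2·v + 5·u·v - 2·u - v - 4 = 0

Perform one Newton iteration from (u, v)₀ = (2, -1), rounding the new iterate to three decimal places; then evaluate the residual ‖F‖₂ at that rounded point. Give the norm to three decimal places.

227.306

At (2, -1): F = (-6.000, -9.000).
Jacobian J = [[2·u·v - v^2, u^2 - 2·u·v], [-4·u·v + 5·v - 2, -2·u^2 + 5·u - 1]].
At the point, J = [[-5.000, 8.000], [1.000, 1.000]] (det J = -13.000).
Solving J·Δ = −F gives Δ = (5.077, 3.923).
Then the next iterate is (u, v)₁ = (7.077, 2.923).
Re-evaluating at (7.077, 2.923): F = (85.92994, -210.43729), so ‖F‖₂ = 227.306.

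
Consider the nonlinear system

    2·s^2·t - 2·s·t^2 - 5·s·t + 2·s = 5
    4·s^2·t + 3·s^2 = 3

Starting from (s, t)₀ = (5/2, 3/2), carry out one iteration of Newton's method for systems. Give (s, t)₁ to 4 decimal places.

(1.8531, 0.5344)

At (5/2, 3/2): F = (-11.2500, 53.2500).
Jacobian J = [[4·s·t - 2·t^2 - 5·t + 2, 2·s^2 - 4·s·t - 5·s], [8·s·t + 6·s, 4·s^2]].
At the point, J = [[5.0000, -15.0000], [45.0000, 25.0000]] (det J = 800.0000).
Solving J·Δ = −F gives Δ = (-0.6469, -0.9656).
Then the next iterate is (s, t)₁ = (1.8531, 0.5344).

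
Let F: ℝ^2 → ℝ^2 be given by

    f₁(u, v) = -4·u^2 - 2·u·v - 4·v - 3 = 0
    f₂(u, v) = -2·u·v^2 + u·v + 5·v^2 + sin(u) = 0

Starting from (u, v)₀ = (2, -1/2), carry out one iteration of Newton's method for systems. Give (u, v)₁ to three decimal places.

(1.479, -1.398)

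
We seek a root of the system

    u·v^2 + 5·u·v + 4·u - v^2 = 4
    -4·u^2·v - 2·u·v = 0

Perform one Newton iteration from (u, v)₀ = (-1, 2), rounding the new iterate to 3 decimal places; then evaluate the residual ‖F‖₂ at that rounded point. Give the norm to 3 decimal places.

8.000

At (-1, 2): F = (-26.000, -4.000).
Jacobian J = [[v^2 + 5·v + 4, 2·u·v + 5·u - 2·v], [-8·u·v - 2·v, -4·u^2 - 2·u]].
At the point, J = [[18.000, -13.000], [12.000, -2.000]] (det J = 120.000).
Solving J·Δ = −F gives Δ = (0.000, -2.000).
Then the next iterate is (u, v)₁ = (-1.000, 0.000).
Re-evaluating at (-1.000, 0.000): F = (-8.000, 0.000), so ‖F‖₂ = 8.000.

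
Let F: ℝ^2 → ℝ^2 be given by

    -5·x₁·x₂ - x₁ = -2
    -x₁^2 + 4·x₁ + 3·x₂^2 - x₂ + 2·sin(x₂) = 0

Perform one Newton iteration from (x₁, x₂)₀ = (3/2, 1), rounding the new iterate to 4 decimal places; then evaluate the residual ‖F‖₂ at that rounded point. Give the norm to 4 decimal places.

4.9496

At (3/2, 1): F = (-7.0000, 7.432942).
Jacobian J = [[-5·x₂ - 1, -5·x₁], [-2·x₁ + 4, 6·x₂ + 2·cos(x₂) - 1]].
At the point, J = [[-6.0000, -7.5000], [1.0000, 6.080605]] (det J = -28.983628).
Solving J·Δ = −F gives Δ = (0.4548, -1.2972).
Then the next iterate is (x₁, x₂)₁ = (1.9548, -0.2972).
Re-evaluating at (1.9548, -0.2972): F = (2.950033, 3.974452), so ‖F‖₂ = 4.9496.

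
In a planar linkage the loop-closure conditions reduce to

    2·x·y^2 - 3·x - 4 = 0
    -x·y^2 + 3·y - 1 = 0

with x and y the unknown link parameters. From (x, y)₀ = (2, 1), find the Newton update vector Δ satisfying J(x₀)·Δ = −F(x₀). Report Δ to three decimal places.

(-0.667, 0.667)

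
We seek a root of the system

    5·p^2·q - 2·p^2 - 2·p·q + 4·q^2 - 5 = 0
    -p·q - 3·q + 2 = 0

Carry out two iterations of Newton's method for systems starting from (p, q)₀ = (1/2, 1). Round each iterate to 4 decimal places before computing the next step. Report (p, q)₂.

(-1.7381, 1.2922)

At (1/2, 1): F = (-1.2500, -1.5000).
Jacobian J = [[10·p·q - 4·p - 2·q, 5·p^2 - 2·p + 8·q], [-q, -p - 3]].
At the point, J = [[1.0000, 8.2500], [-1.0000, -3.5000]] (det J = 4.7500).
Solving J·Δ = −F gives Δ = (-3.5263, 0.5789).
Then the next iterate is (p, q)₁ = (-3.0263, 1.5789).
Round to (-3.0263, 1.5789) and repeat: F = (68.512880, 2.041525), J = [[-38.834851, 64.476258], [-1.5789, 0.0263]].
Δ = (1.2882, -0.2867), so (p, q)₂ = (-1.7381, 1.2922).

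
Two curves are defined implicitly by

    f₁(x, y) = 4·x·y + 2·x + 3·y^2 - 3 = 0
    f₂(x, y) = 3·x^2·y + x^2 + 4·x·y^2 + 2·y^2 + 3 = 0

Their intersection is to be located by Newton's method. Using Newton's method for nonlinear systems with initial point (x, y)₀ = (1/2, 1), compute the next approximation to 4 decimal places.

(-2.7826, 3.0870)

At (1/2, 1): F = (3.0000, 8.0000).
Jacobian J = [[4·y + 2, 4·x + 6·y], [6·x·y + 2·x + 4·y^2, 3·x^2 + 8·x·y + 4·y]].
At the point, J = [[6.0000, 8.0000], [8.0000, 8.7500]] (det J = -11.5000).
Solving J·Δ = −F gives Δ = (-3.2826, 2.0870).
Then the next iterate is (x, y)₁ = (-2.7826, 3.0870).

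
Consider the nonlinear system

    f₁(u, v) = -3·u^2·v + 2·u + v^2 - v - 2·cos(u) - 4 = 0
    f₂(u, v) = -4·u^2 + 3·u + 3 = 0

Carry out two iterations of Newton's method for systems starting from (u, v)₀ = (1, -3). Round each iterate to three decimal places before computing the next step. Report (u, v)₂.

(1.322, -0.290)

At (1, -3): F = (17.91940, 2.000).
Jacobian J = [[-6·u·v + 2·sin(u) + 2, -3·u^2 + 2·v - 1], [-8·u + 3, 0]].
At the point, J = [[21.68294, -10.000], [-5.000, 0.000]] (det J = -50.000).
Solving J·Δ = −F gives Δ = (0.400, 2.659).
Then the next iterate is (u, v)₁ = (1.400, -0.341).
Round to (1.400, -0.341) and repeat: F = (0.92243, -0.640), J = [[6.83530, -7.562], [-8.200, 0.000]].
Δ = (-0.078, 0.051), so (u, v)₂ = (1.322, -0.290).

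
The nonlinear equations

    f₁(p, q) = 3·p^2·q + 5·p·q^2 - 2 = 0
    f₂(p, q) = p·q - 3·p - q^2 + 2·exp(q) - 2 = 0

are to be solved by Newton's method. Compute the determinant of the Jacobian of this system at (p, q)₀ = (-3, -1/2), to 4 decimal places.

138.9339

J = [[6·p·q + 5·q^2, 3·p^2 + 10·p·q], [q - 3, p - 2·q + 2·exp(q)]].
At the point, J = [[10.2500, 42.0000], [-3.5000, -0.786939]].
det J = 138.9339.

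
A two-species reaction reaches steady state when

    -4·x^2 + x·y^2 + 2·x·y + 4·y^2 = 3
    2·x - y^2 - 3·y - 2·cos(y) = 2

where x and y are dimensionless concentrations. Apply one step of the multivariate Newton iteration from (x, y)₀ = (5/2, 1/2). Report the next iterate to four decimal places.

(0.1951, -1.1819)

At (5/2, 1/2): F = (-23.8750, -0.505165).
Jacobian J = [[-8·x + y^2 + 2·y, 2·x·y + 2·x + 8·y], [2, -2·y + 2·sin(y) - 3]].
At the point, J = [[-18.7500, 11.5000], [2.0000, -3.041149]] (det J = 34.021542).
Solving J·Δ = −F gives Δ = (-2.3049, -1.6819).
Then the next iterate is (x, y)₁ = (0.1951, -1.1819).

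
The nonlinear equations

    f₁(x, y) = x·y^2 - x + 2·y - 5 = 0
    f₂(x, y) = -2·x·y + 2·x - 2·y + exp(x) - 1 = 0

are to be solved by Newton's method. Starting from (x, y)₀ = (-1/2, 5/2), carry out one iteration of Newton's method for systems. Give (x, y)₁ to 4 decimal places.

(-0.3948, -1.6453)

At (-1/2, 5/2): F = (-2.6250, -3.893469).
Jacobian J = [[y^2 - 1, 2·x·y + 2], [-2·y + exp(x) + 2, -2·x - 2]].
At the point, J = [[5.2500, -0.5000], [-2.393469, -1.0000]] (det J = -6.446735).
Solving J·Δ = −F gives Δ = (0.1052, -4.1453).
Then the next iterate is (x, y)₁ = (-0.3948, -1.6453).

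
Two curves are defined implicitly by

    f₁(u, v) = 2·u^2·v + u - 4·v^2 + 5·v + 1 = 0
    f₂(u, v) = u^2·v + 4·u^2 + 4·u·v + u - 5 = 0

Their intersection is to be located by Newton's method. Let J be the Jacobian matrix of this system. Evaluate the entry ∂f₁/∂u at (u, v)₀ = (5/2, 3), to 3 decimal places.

∂f₁/∂u = 4·u·v + 1.
At (5/2, 3) this is 31.000.

31.000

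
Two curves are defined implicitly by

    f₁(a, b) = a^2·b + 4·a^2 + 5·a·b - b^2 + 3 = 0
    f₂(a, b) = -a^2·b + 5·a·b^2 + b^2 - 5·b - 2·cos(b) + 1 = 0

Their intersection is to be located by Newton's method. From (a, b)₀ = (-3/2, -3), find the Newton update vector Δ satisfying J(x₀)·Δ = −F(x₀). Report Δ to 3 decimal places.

At (-3/2, -3): F = (18.750, -33.77002).
Jacobian J = [[2·a·b + 8·a + 5·b, a^2 + 5·a - 2·b], [-2·a·b + 5·b^2, -a^2 + 10·a·b + 2·b + 2·sin(b) - 5]].
At the point, J = [[-18.000, 0.750], [36.000, 31.46776]] (det J = -593.41968).
Solving J·Δ = −F gives Δ = (1.037, -0.113).

(1.037, -0.113)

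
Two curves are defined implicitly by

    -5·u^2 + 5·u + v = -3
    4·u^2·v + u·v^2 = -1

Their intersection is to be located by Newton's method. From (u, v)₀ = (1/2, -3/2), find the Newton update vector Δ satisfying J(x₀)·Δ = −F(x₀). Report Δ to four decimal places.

At (1/2, -3/2): F = (2.7500, 0.6250).
Jacobian J = [[-10·u + 5, 1], [8·u·v + v^2, 4·u^2 + 2·u·v]].
At the point, J = [[0.0000, 1.0000], [-3.7500, -0.5000]] (det J = 3.7500).
Solving J·Δ = −F gives Δ = (0.5333, -2.7500).

(0.5333, -2.7500)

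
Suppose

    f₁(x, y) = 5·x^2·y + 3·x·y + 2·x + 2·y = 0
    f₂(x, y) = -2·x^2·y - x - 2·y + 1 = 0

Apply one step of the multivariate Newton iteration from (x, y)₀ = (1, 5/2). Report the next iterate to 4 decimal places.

At (1, 5/2): F = (27.0000, -10.0000).
Jacobian J = [[10·x·y + 3·y + 2, 5·x^2 + 3·x + 2], [-4·x·y - 1, -2·x^2 - 2]].
At the point, J = [[34.5000, 10.0000], [-11.0000, -4.0000]] (det J = -28.0000).
Solving J·Δ = −F gives Δ = (-0.2857, -1.7143).
Then the next iterate is (x, y)₁ = (0.7143, 0.7857).

(0.7143, 0.7857)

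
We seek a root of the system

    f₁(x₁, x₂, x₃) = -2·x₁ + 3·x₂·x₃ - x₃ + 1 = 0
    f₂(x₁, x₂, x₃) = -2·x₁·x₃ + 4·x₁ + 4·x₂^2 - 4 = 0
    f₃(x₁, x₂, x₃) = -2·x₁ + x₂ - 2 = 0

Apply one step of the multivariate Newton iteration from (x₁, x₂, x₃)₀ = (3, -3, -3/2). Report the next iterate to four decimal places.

At (3, -3, -3/2): F = (10.0000, 53.0000, -11.0000).
Jacobian J = [[-2, 3·x₃, 3·x₂ - 1], [-2·x₃ + 4, 8·x₂, -2·x₁], [-2, 1, 0]].
At the point, J = [[-2.0000, -4.5000, -10.0000], [7.0000, -24.0000, -6.0000], [-2.0000, 1.0000, 0.0000]] (det J = 344.0000).
Solving J·Δ = −F gives Δ = (-5.4448, 0.1105, 2.0392).
Then the next iterate is (x₁, x₂, x₃)₁ = (-2.4448, -2.8895, 0.5392).

(-2.4448, -2.8895, 0.5392)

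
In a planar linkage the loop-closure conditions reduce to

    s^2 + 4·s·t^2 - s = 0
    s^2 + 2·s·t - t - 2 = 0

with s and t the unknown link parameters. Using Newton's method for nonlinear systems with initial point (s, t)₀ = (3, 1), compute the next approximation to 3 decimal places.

At (3, 1): F = (18.000, 12.000).
Jacobian J = [[2·s + 4·t^2 - 1, 8·s·t], [2·s + 2·t, 2·s - 1]].
At the point, J = [[9.000, 24.000], [8.000, 5.000]] (det J = -147.000).
Solving J·Δ = −F gives Δ = (-1.347, -0.245).
Then the next iterate is (s, t)₁ = (1.653, 0.755).

(1.653, 0.755)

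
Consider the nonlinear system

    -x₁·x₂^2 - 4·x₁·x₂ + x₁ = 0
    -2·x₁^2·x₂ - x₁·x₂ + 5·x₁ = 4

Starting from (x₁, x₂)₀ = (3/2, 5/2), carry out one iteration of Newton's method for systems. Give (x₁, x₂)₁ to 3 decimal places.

(1.267, 1.069)

At (3/2, 5/2): F = (-22.875, -11.500).
Jacobian J = [[-x₂^2 - 4·x₂ + 1, -2·x₁·x₂ - 4·x₁], [-4·x₁·x₂ - x₂ + 5, -2·x₁^2 - x₁]].
At the point, J = [[-15.250, -13.500], [-12.500, -6.000]] (det J = -77.250).
Solving J·Δ = −F gives Δ = (-0.233, -1.431).
Then the next iterate is (x₁, x₂)₁ = (1.267, 1.069).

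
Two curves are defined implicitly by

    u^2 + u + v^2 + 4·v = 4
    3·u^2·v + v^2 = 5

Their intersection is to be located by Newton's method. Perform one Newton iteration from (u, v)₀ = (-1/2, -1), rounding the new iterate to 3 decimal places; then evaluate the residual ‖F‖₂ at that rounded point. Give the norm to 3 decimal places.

59.395

At (-1/2, -1): F = (-7.250, -4.750).
Jacobian J = [[2·u + 1, 2·v + 4], [6·u·v, 3·u^2 + 2·v]].
At the point, J = [[0.000, 2.000], [3.000, -1.250]] (det J = -6.000).
Solving J·Δ = −F gives Δ = (3.094, 3.625).
Then the next iterate is (u, v)₁ = (2.594, 2.625).
Re-evaluating at (2.594, 2.625): F = (22.71346, 54.88021), so ‖F‖₂ = 59.395.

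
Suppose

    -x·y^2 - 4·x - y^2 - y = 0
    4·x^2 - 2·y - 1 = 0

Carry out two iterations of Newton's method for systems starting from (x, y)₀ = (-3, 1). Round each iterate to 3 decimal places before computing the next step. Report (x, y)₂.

At (-3, 1): F = (13.000, 33.000).
Jacobian J = [[-y^2 - 4, -2·x·y - 2·y - 1], [8·x, -2]].
At the point, J = [[-5.000, 3.000], [-24.000, -2.000]] (det J = 82.000).
Solving J·Δ = −F gives Δ = (1.524, -1.793).
Then the next iterate is (x, y)₁ = (-1.476, -0.793).
Round to (-1.476, -0.793) and repeat: F = (6.99633, 9.30030), J = [[-4.62885, -1.75494], [-11.808, -2.000]].
Δ = (0.203, 3.451), so (x, y)₂ = (-1.273, 2.658).

(-1.273, 2.658)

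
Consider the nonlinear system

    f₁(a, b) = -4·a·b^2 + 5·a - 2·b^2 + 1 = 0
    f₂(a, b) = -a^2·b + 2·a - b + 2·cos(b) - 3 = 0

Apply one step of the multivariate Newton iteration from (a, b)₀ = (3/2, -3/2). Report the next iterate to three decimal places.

(0.782, -1.224)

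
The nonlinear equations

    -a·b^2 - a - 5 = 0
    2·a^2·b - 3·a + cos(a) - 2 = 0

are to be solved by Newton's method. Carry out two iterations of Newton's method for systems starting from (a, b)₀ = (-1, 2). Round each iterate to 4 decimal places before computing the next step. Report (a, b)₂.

At (-1, 2): F = (0.0000, 5.540302).
Jacobian J = [[-b^2 - 1, -2·a·b], [4·a·b - sin(a) - 3, 2·a^2]].
At the point, J = [[-5.0000, 4.0000], [-10.158529, 2.0000]] (det J = 30.634116).
Solving J·Δ = −F gives Δ = (0.7234, 0.9043).
Then the next iterate is (a, b)₁ = (-0.2766, 2.9043).
Round to (-0.2766, 2.9043) and repeat: F = (-2.390290, 0.236191), J = [[-9.434958, 1.606659], [-5.940231, 0.153015]].
Δ = (0.0920, 2.0280), so (a, b)₂ = (-0.1846, 4.9323).

(-0.1846, 4.9323)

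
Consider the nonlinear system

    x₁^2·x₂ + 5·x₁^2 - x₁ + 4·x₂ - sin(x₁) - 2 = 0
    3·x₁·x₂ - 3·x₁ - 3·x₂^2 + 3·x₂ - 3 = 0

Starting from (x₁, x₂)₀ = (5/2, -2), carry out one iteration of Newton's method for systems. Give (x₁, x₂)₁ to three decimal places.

At (5/2, -2): F = (5.65153, -43.500).
Jacobian J = [[2·x₁·x₂ + 10·x₁ - cos(x₁) - 1, x₁^2 + 4], [3·x₂ - 3, 3·x₁ - 6·x₂ + 3]].
At the point, J = [[14.80114, 10.250], [-9.000, 22.500]] (det J = 425.27573).
Solving J·Δ = −F gives Δ = (-1.347, 1.394).
Then the next iterate is (x₁, x₂)₁ = (1.153, -0.606).

(1.153, -0.606)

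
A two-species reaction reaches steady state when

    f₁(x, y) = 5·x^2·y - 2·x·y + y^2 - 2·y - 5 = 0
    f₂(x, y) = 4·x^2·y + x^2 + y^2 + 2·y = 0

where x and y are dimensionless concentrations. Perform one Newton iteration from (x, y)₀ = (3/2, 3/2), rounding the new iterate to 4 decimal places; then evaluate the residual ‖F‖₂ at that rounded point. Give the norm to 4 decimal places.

At (3/2, 3/2): F = (6.6250, 21.0000).
Jacobian J = [[10·x·y - 2·y, 5·x^2 - 2·x + 2·y - 2], [8·x·y + 2·x, 4·x^2 + 2·y + 2]].
At the point, J = [[19.5000, 9.2500], [21.0000, 14.0000]] (det J = 78.7500).
Solving J·Δ = −F gives Δ = (1.2889, -3.4333).
Then the next iterate is (x, y)₁ = (2.7889, -1.9333).
Re-evaluating at (2.7889, -1.9333): F = (-61.797872, -52.499533), so ‖F‖₂ = 81.0875.

81.0875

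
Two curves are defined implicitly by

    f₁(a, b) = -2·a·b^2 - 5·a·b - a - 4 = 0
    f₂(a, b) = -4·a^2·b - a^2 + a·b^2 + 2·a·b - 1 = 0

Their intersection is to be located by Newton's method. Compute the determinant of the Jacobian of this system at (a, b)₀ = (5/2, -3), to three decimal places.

J = [[-2·b^2 - 5·b - 1, -4·a·b - 5·a], [-8·a·b - 2·a + b^2 + 2·b, -4·a^2 + 2·a·b + 2·a]].
At the point, J = [[-4.000, 17.500], [58.000, -35.000]].
det J = -875.000.

-875.000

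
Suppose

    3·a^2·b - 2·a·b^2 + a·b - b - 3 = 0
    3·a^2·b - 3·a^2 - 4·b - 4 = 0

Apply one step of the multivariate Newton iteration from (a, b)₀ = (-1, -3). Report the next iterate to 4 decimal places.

(-0.7903, -1.9663)

At (-1, -3): F = (12.0000, -4.0000).
Jacobian J = [[6·a·b - 2·b^2 + b, 3·a^2 - 4·a·b + a - 1], [6·a·b - 6·a, 3·a^2 - 4]].
At the point, J = [[-3.0000, -11.0000], [24.0000, -1.0000]] (det J = 267.0000).
Solving J·Δ = −F gives Δ = (0.2097, 1.0337).
Then the next iterate is (a, b)₁ = (-0.7903, -1.9663).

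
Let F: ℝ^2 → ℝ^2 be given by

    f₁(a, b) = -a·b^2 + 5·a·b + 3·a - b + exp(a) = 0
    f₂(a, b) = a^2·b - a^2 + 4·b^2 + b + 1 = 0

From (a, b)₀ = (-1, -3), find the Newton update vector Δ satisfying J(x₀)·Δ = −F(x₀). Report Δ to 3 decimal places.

(0.320, 1.480)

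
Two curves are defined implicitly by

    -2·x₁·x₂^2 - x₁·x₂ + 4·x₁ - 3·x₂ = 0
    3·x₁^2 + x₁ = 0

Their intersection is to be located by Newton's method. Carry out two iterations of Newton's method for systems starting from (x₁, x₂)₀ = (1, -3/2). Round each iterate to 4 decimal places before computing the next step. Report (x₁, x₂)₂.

(0.1543, -6.4205)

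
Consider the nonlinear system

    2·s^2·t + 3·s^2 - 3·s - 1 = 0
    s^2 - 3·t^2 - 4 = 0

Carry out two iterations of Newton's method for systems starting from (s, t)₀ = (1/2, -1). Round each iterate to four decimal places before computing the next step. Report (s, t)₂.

(-0.3552, -2.3545)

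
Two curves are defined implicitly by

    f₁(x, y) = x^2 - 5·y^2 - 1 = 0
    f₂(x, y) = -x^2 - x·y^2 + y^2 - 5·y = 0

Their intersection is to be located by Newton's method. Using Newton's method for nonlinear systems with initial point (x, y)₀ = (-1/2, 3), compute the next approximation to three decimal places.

(-1.465, 1.507)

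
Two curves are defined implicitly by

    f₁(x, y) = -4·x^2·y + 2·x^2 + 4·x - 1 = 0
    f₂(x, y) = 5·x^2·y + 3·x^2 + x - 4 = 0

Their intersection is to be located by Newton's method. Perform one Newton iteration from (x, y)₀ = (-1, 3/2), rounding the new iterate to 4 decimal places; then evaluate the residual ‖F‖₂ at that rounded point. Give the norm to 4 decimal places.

118.1527

At (-1, 3/2): F = (-9.0000, 5.5000).
Jacobian J = [[-8·x·y + 4·x + 4, -4·x^2], [10·x·y + 6·x + 1, 5·x^2]].
At the point, J = [[12.0000, -4.0000], [-20.0000, 5.0000]] (det J = -20.0000).
Solving J·Δ = −F gives Δ = (-1.1500, -5.7000).
Then the next iterate is (x, y)₁ = (-2.1500, -4.2000).
Re-evaluating at (-2.1500, -4.2000): F = (77.3030, -89.3550), so ‖F‖₂ = 118.1527.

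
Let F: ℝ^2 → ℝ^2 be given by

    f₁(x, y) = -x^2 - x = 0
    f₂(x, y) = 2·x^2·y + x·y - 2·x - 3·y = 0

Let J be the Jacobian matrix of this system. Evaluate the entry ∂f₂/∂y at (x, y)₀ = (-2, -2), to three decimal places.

∂f₂/∂y = 2·x^2 + x - 3.
At (-2, -2) this is 3.000.

3.000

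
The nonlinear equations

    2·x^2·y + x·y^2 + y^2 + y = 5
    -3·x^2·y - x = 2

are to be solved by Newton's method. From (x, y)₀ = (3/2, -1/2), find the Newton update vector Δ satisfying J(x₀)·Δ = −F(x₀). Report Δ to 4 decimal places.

At (3/2, -1/2): F = (-7.1250, -0.1250).
Jacobian J = [[4·x·y + y^2, 2·x^2 + 2·x·y + 2·y + 1], [-6·x·y - 1, -3·x^2]].
At the point, J = [[-2.7500, 3.0000], [3.5000, -6.7500]] (det J = 8.0625).
Solving J·Δ = −F gives Δ = (-6.0116, -3.1357).

(-6.0116, -3.1357)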